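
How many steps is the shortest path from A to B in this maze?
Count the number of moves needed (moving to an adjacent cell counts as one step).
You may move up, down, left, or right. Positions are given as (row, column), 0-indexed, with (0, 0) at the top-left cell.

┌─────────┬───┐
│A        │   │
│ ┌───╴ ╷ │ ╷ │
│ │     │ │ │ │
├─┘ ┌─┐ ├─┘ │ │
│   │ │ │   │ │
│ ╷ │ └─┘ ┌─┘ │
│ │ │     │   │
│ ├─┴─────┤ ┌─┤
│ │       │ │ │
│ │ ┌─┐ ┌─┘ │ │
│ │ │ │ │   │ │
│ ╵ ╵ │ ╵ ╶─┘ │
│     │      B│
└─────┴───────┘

Using BFS to find shortest path:
Start: (0, 0), End: (6, 6)
Path found:
(0,0) → (0,1) → (0,2) → (0,3) → (1,3) → (1,2) → (1,1) → (2,1) → (2,0) → (3,0) → (4,0) → (5,0) → (6,0) → (6,1) → (5,1) → (4,1) → (4,2) → (4,3) → (5,3) → (6,3) → (6,4) → (6,5) → (6,6)
Number of steps: 22

Solution:

┌─────────┬───┐
│A → → ↓  │   │
│ ┌───╴ ╷ │ ╷ │
│ │↓ ← ↲│ │ │ │
├─┘ ┌─┐ ├─┘ │ │
│↓ ↲│ │ │   │ │
│ ╷ │ └─┘ ┌─┘ │
│↓│ │     │   │
│ ├─┴─────┤ ┌─┤
│↓│↱ → ↓  │ │ │
│ │ ┌─┐ ┌─┘ │ │
│↓│↑│ │↓│   │ │
│ ╵ ╵ │ ╵ ╶─┘ │
│↳ ↑  │↳ → → B│
└─────┴───────┘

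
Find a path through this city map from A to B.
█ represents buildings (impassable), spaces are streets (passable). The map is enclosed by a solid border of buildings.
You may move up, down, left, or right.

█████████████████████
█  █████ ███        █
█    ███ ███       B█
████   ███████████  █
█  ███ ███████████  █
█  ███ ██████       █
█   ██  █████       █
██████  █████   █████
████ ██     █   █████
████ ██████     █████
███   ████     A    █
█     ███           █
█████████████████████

Finding the shortest path from A to B:
Movement: cardinal only
Path length: 12 steps
Directions: up → up → up → up → up → right → right → right → up → up → up → right

Solution:

█████████████████████
█  █████ ███        █
█    ███ ███      ↱B█
████   ███████████↑ █
█  ███ ███████████↑ █
█  ███ ██████  ↱→→↑ █
█   ██  █████  ↑    █
██████  █████  ↑█████
████ ██     █  ↑█████
████ ██████    ↑█████
███   ████     A    █
█     ███           █
█████████████████████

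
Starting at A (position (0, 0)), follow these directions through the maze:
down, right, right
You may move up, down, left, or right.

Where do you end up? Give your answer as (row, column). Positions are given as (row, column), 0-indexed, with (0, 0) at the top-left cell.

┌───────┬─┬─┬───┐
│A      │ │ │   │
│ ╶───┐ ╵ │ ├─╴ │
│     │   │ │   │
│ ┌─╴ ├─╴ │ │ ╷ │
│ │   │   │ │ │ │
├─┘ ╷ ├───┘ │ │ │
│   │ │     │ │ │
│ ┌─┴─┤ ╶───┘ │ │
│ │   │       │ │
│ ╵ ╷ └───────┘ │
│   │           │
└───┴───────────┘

Following directions step by step:
Start: (0, 0)
  down: (0, 0) → (1, 0)
  right: (1, 0) → (1, 1)
  right: (1, 1) → (1, 2)
Final position: (1, 2)

Path taken:

┌───────┬─┬─┬───┐
│A      │ │ │   │
│ ╶───┐ ╵ │ ├─╴ │
│↳ → B│   │ │   │
│ ┌─╴ ├─╴ │ │ ╷ │
│ │   │   │ │ │ │
├─┘ ╷ ├───┘ │ │ │
│   │ │     │ │ │
│ ┌─┴─┤ ╶───┘ │ │
│ │   │       │ │
│ ╵ ╷ └───────┘ │
│   │           │
└───┴───────────┘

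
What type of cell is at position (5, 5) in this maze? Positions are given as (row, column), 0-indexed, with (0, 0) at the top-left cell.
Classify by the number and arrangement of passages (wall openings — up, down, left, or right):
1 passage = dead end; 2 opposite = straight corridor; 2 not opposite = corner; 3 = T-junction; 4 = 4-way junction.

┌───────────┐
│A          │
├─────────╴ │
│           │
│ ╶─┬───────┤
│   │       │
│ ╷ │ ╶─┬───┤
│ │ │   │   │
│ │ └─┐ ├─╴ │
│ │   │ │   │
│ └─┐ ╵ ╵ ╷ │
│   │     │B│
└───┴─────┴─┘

Checking cell at (5, 5):
Number of passages: 1
Cell type: dead end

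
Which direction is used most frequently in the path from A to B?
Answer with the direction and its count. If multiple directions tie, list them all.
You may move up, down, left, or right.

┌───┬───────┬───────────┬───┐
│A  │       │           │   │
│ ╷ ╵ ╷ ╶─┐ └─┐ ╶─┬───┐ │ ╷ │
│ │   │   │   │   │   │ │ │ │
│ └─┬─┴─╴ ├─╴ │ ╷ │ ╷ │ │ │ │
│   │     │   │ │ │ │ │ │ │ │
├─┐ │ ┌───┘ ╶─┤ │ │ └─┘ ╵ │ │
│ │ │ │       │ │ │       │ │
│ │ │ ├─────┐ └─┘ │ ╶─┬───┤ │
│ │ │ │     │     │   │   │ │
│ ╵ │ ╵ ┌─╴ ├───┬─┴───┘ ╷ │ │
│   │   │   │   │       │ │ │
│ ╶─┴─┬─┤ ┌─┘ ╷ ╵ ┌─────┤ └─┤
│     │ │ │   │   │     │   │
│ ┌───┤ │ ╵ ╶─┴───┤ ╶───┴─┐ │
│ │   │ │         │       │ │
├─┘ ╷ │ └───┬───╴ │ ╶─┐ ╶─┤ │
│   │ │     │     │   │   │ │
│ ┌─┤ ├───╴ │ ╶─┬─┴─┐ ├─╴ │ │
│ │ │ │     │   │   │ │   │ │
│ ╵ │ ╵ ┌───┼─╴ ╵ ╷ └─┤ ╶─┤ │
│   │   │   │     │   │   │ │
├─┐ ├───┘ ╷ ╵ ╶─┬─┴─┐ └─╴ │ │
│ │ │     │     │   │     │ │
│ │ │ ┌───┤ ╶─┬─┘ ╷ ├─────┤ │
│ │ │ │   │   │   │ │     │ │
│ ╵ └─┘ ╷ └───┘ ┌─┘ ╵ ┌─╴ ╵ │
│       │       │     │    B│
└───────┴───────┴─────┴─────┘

Directions: right, down, right, up, right, down, right, down, left, left, down, down, down, right, up, right, right, down, left, down, down, right, up, right, up, right, down, right, up, right, right, right, up, right, down, down, right, down, down, down, down, down, down, down
Counts: {'right': 16, 'down': 19, 'up': 6, 'left': 3}
Most common: down (19 times)

Solution:

┌───┬───────┬───────────┬───┐
│A ↓│↱ ↓    │           │   │
│ ╷ ╵ ╷ ╶─┐ └─┐ ╶─┬───┐ │ ╷ │
│ │↳ ↑│↳ ↓│   │   │   │ │ │ │
│ └─┬─┴─╴ ├─╴ │ ╷ │ ╷ │ │ │ │
│   │↓ ← ↲│   │ │ │ │ │ │ │ │
├─┐ │ ┌───┘ ╶─┤ │ │ └─┘ ╵ │ │
│ │ │↓│       │ │ │       │ │
│ │ │ ├─────┐ └─┘ │ ╶─┬───┤ │
│ │ │↓│↱ → ↓│     │   │↱ ↓│ │
│ ╵ │ ╵ ┌─╴ ├───┬─┴───┘ ╷ │ │
│   │↳ ↑│↓ ↲│↱ ↓│↱ → → ↑│↓│ │
│ ╶─┴─┬─┤ ┌─┘ ╷ ╵ ┌─────┤ └─┤
│     │ │↓│↱ ↑│↳ ↑│     │↳ ↓│
│ ┌───┤ │ ╵ ╶─┴───┤ ╶───┴─┐ │
│ │   │ │↳ ↑      │       │↓│
├─┘ ╷ │ └───┬───╴ │ ╶─┐ ╶─┤ │
│   │ │     │     │   │   │↓│
│ ┌─┤ ├───╴ │ ╶─┬─┴─┐ ├─╴ │ │
│ │ │ │     │   │   │ │   │↓│
│ ╵ │ ╵ ┌───┼─╴ ╵ ╷ └─┤ ╶─┤ │
│   │   │   │     │   │   │↓│
├─┐ ├───┘ ╷ ╵ ╶─┬─┴─┐ └─╴ │ │
│ │ │     │     │   │     │↓│
│ │ │ ┌───┤ ╶─┬─┘ ╷ ├─────┤ │
│ │ │ │   │   │   │ │     │↓│
│ ╵ └─┘ ╷ └───┘ ┌─┘ ╵ ┌─╴ ╵ │
│       │       │     │    B│
└───────┴───────┴─────┴─────┘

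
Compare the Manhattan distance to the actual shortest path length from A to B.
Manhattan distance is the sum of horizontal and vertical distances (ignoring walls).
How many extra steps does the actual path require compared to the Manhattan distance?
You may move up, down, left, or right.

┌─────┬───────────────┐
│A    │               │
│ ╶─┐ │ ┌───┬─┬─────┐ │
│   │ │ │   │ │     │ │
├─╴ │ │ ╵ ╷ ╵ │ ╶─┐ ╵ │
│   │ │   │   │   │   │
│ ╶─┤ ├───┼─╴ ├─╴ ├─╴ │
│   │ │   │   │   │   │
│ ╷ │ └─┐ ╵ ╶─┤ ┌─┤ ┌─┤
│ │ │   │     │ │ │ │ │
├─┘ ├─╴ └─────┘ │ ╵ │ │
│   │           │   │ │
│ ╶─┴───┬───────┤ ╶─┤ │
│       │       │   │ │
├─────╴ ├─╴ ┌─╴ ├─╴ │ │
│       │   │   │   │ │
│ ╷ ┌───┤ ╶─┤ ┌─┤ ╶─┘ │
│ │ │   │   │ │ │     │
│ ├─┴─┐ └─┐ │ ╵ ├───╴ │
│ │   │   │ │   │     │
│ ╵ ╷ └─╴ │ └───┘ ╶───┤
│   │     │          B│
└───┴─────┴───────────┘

Manhattan distance: |10 - 0| + |10 - 0| = 20
Actual path length: 40
Extra steps: 40 - 20 = 20

Solution:

┌─────┬───────────────┐
│A → ↓│               │
│ ╶─┐ │ ┌───┬─┬─────┐ │
│   │↓│ │   │ │↱ → ↓│ │
├─╴ │ │ ╵ ╷ ╵ │ ╶─┐ ╵ │
│   │↓│   │   │↑ ↰│↳ ↓│
│ ╶─┤ ├───┼─╴ ├─╴ ├─╴ │
│   │↓│   │   │↱ ↑│↓ ↲│
│ ╷ │ └─┐ ╵ ╶─┤ ┌─┤ ┌─┤
│ │ │↳ ↓│     │↑│ │↓│ │
├─┘ ├─╴ └─────┘ │ ╵ │ │
│   │  ↳ → → → ↑│↓ ↲│ │
│ ╶─┴───┬───────┤ ╶─┤ │
│       │       │↳ ↓│ │
├─────╴ ├─╴ ┌─╴ ├─╴ │ │
│       │   │   │↓ ↲│ │
│ ╷ ┌───┤ ╶─┤ ┌─┤ ╶─┘ │
│ │ │   │   │ │ │↳ → ↓│
│ ├─┴─┐ └─┐ │ ╵ ├───╴ │
│ │   │   │ │   │↓ ← ↲│
│ ╵ ╷ └─╴ │ └───┘ ╶───┤
│   │     │      ↳ → B│
└───┴─────┴───────────┘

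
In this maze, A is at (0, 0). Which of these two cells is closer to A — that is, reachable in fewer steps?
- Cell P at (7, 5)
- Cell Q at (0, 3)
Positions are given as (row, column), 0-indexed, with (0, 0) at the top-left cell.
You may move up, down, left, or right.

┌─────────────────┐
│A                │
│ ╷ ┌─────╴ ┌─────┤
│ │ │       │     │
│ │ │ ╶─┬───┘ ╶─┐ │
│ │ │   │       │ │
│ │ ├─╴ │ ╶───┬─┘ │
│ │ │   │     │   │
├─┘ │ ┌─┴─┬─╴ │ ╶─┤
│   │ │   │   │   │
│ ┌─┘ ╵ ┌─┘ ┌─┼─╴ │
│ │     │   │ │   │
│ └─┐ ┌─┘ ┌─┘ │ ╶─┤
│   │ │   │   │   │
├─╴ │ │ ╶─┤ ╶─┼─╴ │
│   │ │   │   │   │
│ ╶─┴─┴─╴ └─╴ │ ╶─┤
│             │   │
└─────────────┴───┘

Shortest path A → P at (7, 5): 20 steps
Shortest path A → Q at (0, 3): 3 steps

Q is closer (3 steps vs 20 steps).

Path to P:

┌─────────────────┐
│A ↓              │
│ ╷ ┌─────╴ ┌─────┤
│ │↓│       │     │
│ │ │ ╶─┬───┘ ╶─┐ │
│ │↓│   │       │ │
│ │ ├─╴ │ ╶───┬─┘ │
│ │↓│   │     │   │
├─┘ │ ┌─┴─┬─╴ │ ╶─┤
│↓ ↲│ │   │   │   │
│ ┌─┘ ╵ ┌─┘ ┌─┼─╴ │
│↓│     │   │ │   │
│ └─┐ ┌─┘ ┌─┘ │ ╶─┤
│↳ ↓│ │   │   │   │
├─╴ │ │ ╶─┤ ╶─┼─╴ │
│↓ ↲│ │   │P ↰│   │
│ ╶─┴─┴─╴ └─╴ │ ╶─┤
│↳ → → → → → ↑│   │
└─────────────┴───┘

Path to Q:

┌─────────────────┐
│A → → Q          │
│ ╷ ┌─────╴ ┌─────┤
│ │ │       │     │
│ │ │ ╶─┬───┘ ╶─┐ │
│ │ │   │       │ │
│ │ ├─╴ │ ╶───┬─┘ │
│ │ │   │     │   │
├─┘ │ ┌─┴─┬─╴ │ ╶─┤
│   │ │   │   │   │
│ ┌─┘ ╵ ┌─┘ ┌─┼─╴ │
│ │     │   │ │   │
│ └─┐ ┌─┘ ┌─┘ │ ╶─┤
│   │ │   │   │   │
├─╴ │ │ ╶─┤ ╶─┼─╴ │
│   │ │   │   │   │
│ ╶─┴─┴─╴ └─╴ │ ╶─┤
│             │   │
└─────────────┴───┘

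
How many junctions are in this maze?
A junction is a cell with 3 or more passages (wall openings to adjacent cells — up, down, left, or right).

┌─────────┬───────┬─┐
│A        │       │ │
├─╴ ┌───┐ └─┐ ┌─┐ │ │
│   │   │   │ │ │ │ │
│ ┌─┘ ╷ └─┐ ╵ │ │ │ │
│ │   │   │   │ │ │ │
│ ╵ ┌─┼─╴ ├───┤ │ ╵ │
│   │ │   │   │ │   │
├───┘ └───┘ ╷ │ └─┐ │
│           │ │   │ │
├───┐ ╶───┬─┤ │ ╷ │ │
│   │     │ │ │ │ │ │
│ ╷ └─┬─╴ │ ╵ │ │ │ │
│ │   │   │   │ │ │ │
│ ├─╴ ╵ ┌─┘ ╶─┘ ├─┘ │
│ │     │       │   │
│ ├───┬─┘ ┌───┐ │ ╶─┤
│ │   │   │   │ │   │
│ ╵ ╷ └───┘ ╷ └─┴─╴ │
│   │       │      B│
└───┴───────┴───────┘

Checking each cell for number of passages:

Junctions found (3+ passages):
  (0, 1): 3 passages
  (0, 6): 3 passages
  (3, 9): 3 passages
  (4, 2): 4 passages
  (4, 7): 3 passages
  (6, 5): 3 passages
  (7, 2): 3 passages
  (7, 5): 3 passages
  (7, 7): 3 passages
Total junctions: 9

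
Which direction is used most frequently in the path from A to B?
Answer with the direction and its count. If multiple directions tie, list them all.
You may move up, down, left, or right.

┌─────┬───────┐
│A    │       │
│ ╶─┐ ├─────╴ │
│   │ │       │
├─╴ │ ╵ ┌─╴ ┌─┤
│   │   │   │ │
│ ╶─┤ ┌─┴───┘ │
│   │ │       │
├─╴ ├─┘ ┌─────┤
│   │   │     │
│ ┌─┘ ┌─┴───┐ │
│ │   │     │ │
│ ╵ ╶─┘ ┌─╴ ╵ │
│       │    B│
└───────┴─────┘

Directions: down, right, down, left, down, right, down, left, down, down, right, right, right, up, right, right, down, right
Counts: {'down': 7, 'right': 8, 'left': 2, 'up': 1}
Most common: right (8 times)

Solution:

┌─────┬───────┐
│A    │       │
│ ╶─┐ ├─────╴ │
│↳ ↓│ │       │
├─╴ │ ╵ ┌─╴ ┌─┤
│↓ ↲│   │   │ │
│ ╶─┤ ┌─┴───┘ │
│↳ ↓│ │       │
├─╴ ├─┘ ┌─────┤
│↓ ↲│   │     │
│ ┌─┘ ┌─┴───┐ │
│↓│   │↱ → ↓│ │
│ ╵ ╶─┘ ┌─╴ ╵ │
│↳ → → ↑│  ↳ B│
└───────┴─────┘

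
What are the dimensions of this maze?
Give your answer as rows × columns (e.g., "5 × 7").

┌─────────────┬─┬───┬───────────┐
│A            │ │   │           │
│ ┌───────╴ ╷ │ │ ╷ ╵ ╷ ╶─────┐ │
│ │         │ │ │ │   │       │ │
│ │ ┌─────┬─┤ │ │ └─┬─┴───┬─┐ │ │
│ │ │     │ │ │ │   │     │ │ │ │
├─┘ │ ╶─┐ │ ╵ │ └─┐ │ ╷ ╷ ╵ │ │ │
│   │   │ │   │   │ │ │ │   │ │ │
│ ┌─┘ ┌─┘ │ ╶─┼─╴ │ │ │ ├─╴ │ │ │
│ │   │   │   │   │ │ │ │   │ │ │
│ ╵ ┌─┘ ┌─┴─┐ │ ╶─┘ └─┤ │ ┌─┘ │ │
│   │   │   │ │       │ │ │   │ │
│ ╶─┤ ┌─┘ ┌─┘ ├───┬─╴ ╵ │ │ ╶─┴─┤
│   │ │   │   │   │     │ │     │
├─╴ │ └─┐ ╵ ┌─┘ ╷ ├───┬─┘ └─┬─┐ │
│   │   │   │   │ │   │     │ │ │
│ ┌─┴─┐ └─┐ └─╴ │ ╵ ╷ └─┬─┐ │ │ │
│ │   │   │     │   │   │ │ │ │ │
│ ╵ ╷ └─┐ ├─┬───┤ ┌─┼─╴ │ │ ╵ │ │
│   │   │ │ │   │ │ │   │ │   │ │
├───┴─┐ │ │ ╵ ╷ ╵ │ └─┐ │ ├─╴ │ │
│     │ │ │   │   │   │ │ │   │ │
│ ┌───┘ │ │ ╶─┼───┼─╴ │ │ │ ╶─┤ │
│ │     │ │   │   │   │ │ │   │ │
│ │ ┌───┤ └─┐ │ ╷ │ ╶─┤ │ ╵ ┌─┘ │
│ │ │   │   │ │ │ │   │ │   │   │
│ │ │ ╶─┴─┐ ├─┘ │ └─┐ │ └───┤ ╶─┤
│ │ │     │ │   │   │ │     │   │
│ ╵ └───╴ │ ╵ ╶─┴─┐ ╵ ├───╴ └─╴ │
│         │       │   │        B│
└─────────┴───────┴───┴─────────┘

Counting the maze dimensions:
Rows (vertical): 15
Columns (horizontal): 16
Dimensions: 15 × 16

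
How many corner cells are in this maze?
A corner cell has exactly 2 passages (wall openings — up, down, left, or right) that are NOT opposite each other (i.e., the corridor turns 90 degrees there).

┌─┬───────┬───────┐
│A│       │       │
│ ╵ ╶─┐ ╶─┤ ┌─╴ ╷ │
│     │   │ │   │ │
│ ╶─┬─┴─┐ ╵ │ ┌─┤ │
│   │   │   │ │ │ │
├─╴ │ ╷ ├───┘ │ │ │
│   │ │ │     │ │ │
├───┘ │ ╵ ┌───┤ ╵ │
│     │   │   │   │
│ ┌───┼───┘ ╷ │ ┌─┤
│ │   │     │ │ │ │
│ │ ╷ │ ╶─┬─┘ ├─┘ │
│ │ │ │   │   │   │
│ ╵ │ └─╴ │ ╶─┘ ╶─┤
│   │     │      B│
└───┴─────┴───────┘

Counting corner cells (2 non-opposite passages):
Total corners: 38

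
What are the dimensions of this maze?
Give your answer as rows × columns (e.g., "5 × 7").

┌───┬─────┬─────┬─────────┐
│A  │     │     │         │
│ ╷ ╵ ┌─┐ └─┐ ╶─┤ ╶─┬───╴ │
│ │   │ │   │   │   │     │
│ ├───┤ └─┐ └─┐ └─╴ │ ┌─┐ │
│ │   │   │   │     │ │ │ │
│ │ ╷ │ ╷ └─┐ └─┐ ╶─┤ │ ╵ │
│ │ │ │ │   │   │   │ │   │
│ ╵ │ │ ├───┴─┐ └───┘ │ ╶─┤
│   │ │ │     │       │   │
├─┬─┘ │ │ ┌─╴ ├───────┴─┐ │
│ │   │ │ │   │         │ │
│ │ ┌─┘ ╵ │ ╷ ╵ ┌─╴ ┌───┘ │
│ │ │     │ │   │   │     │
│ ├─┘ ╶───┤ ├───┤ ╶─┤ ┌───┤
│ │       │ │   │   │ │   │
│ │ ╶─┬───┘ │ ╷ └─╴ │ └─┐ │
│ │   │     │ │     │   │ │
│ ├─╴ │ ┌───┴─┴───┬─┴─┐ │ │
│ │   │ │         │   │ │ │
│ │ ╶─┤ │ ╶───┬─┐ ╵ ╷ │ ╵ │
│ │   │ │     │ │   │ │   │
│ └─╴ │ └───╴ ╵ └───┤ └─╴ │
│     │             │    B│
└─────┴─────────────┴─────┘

Counting the maze dimensions:
Rows (vertical): 12
Columns (horizontal): 13
Dimensions: 12 × 13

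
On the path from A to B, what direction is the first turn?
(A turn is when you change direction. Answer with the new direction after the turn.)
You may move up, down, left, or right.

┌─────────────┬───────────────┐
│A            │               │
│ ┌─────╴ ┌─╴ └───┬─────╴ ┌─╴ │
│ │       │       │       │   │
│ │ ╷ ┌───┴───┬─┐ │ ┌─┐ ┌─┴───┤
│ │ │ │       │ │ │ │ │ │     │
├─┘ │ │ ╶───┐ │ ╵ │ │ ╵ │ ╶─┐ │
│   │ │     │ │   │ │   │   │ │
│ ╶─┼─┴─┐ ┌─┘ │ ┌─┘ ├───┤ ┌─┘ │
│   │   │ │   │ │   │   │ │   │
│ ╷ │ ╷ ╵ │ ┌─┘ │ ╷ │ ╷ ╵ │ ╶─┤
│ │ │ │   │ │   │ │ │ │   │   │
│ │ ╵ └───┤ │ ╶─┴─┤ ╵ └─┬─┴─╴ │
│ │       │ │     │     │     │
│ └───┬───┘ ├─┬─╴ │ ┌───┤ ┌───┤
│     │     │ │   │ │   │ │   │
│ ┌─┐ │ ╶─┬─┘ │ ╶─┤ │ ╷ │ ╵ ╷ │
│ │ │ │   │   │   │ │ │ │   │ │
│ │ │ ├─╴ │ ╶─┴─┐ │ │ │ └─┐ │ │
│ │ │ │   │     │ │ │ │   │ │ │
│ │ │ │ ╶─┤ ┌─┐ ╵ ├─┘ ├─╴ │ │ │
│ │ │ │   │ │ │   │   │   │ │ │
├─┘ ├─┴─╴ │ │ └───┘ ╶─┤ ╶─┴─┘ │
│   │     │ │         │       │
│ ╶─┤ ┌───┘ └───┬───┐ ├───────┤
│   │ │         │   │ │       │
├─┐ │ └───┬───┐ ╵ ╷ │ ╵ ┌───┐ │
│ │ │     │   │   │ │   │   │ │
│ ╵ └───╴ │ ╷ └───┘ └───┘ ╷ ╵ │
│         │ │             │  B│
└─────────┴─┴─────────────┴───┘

Directions: right, right, right, right, right, right, down, right, right, down, down, left, down, down, left, down, right, right, down, left, down, right, down, down, left, up, left, left, down, down, down, right, right, down, right, up, right, down, down, right, right, right, up, right, down, right
First turn direction: down

Solution:

┌─────────────┬───────────────┐
│A → → → → → ↓│               │
│ ┌─────╴ ┌─╴ └───┬─────╴ ┌─╴ │
│ │       │  ↳ → ↓│       │   │
│ │ ╷ ┌───┴───┬─┐ │ ┌─┐ ┌─┴───┤
│ │ │ │       │ │↓│ │ │ │     │
├─┘ │ │ ╶───┐ │ ╵ │ │ ╵ │ ╶─┐ │
│   │ │     │ │↓ ↲│ │   │   │ │
│ ╶─┼─┴─┐ ┌─┘ │ ┌─┘ ├───┤ ┌─┘ │
│   │   │ │   │↓│   │   │ │   │
│ ╷ │ ╷ ╵ │ ┌─┘ │ ╷ │ ╷ ╵ │ ╶─┤
│ │ │ │   │ │↓ ↲│ │ │ │   │   │
│ │ ╵ └───┤ │ ╶─┴─┤ ╵ └─┬─┴─╴ │
│ │       │ │↳ → ↓│     │     │
│ └───┬───┘ ├─┬─╴ │ ┌───┤ ┌───┤
│     │     │ │↓ ↲│ │   │ │   │
│ ┌─┐ │ ╶─┬─┘ │ ╶─┤ │ ╷ │ ╵ ╷ │
│ │ │ │   │   │↳ ↓│ │ │ │   │ │
│ │ │ ├─╴ │ ╶─┴─┐ │ │ │ └─┐ │ │
│ │ │ │   │↓ ← ↰│↓│ │ │   │ │ │
│ │ │ │ ╶─┤ ┌─┐ ╵ ├─┘ ├─╴ │ │ │
│ │ │ │   │↓│ │↑ ↲│   │   │ │ │
├─┘ ├─┴─╴ │ │ └───┘ ╶─┤ ╶─┴─┘ │
│   │     │↓│         │       │
│ ╶─┤ ┌───┘ └───┬───┐ ├───────┤
│   │ │    ↳ → ↓│↱ ↓│ │       │
├─┐ │ └───┬───┐ ╵ ╷ │ ╵ ┌───┐ │
│ │ │     │   │↳ ↑│↓│   │↱ ↓│ │
│ ╵ └───╴ │ ╷ └───┘ └───┘ ╷ ╵ │
│         │ │      ↳ → → ↑│↳ B│
└─────────┴─┴─────────────┴───┘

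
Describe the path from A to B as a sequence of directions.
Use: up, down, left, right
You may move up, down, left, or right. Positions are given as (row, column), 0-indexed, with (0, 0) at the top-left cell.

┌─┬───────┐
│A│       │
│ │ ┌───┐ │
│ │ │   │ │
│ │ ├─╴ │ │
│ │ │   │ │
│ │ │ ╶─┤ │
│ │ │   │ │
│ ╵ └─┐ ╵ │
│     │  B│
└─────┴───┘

Finding the path and converting it to directions:
Path through cells: (0,0) → (1,0) → (2,0) → (3,0) → (4,0) → (4,1) → (3,1) → (2,1) → (1,1) → (0,1) → (0,2) → (0,3) → (0,4) → (1,4) → (2,4) → (3,4) → (4,4)
Directions: down, down, down, down, right, up, up, up, up, right, right, right, down, down, down, down

Solution:

┌─┬───────┐
│A│↱ → → ↓│
│ │ ┌───┐ │
│↓│↑│   │↓│
│ │ ├─╴ │ │
│↓│↑│   │↓│
│ │ │ ╶─┤ │
│↓│↑│   │↓│
│ ╵ └─┐ ╵ │
│↳ ↑  │  B│
└─────┴───┘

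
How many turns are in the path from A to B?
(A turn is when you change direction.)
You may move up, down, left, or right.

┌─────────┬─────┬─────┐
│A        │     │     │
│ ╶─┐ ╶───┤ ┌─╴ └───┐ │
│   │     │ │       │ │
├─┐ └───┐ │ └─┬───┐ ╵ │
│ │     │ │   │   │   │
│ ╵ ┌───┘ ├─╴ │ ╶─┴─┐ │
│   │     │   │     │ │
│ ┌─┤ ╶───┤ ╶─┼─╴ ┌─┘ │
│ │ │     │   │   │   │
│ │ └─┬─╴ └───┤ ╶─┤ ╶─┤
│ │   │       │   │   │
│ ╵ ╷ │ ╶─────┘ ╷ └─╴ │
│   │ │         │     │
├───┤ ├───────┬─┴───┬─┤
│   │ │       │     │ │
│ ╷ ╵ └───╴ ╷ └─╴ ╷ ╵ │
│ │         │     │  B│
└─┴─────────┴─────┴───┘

Directions: down, right, down, down, left, down, down, down, right, up, right, down, down, down, right, right, right, up, right, down, right, right, up, right, down, right
Number of turns: 17

Solution:

┌─────────┬─────┬─────┐
│A        │     │     │
│ ╶─┐ ╶───┤ ┌─╴ └───┐ │
│↳ ↓│     │ │       │ │
├─┐ └───┐ │ └─┬───┐ ╵ │
│ │↓    │ │   │   │   │
│ ╵ ┌───┘ ├─╴ │ ╶─┴─┐ │
│↓ ↲│     │   │     │ │
│ ┌─┤ ╶───┤ ╶─┼─╴ ┌─┘ │
│↓│ │     │   │   │   │
│ │ └─┬─╴ └───┤ ╶─┤ ╶─┤
│↓│↱ ↓│       │   │   │
│ ╵ ╷ │ ╶─────┘ ╷ └─╴ │
│↳ ↑│↓│         │     │
├───┤ ├───────┬─┴───┬─┤
│   │↓│    ↱ ↓│  ↱ ↓│ │
│ ╷ ╵ └───╴ ╷ └─╴ ╷ ╵ │
│ │  ↳ → → ↑│↳ → ↑│↳ B│
└─┴─────────┴─────┴───┘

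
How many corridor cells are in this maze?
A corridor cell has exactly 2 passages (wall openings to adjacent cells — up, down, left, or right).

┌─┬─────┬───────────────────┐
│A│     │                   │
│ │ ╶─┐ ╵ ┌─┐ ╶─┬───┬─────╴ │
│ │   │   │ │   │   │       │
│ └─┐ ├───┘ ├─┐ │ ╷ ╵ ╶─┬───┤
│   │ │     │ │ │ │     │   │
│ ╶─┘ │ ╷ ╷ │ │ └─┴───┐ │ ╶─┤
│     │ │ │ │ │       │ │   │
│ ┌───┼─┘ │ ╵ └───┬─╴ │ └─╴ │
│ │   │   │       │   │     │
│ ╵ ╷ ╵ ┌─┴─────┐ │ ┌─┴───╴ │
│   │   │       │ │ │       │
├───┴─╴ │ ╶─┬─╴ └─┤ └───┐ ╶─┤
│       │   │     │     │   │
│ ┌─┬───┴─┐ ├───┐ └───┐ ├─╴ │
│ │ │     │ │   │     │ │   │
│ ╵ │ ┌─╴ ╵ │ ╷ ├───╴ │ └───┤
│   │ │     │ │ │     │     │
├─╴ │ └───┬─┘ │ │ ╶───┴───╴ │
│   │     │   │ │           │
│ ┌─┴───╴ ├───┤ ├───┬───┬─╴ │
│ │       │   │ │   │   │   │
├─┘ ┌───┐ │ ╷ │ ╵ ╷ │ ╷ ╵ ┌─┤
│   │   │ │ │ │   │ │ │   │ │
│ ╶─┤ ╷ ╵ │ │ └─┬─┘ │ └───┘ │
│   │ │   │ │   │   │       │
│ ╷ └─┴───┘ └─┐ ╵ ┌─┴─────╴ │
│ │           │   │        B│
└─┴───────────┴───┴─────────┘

Counting cells with exactly 2 passages:
Total corridor cells: 158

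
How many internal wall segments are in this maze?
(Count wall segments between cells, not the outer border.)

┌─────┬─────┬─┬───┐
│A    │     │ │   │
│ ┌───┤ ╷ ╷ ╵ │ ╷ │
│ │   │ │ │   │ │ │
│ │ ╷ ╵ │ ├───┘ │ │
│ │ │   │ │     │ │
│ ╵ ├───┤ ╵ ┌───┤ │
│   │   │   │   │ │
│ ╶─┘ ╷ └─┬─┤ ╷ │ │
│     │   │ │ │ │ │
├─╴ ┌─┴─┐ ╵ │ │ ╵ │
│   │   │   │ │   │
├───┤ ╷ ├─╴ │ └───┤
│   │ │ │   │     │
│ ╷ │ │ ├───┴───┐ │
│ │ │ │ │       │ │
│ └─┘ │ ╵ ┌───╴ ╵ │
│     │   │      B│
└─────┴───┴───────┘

Counting internal wall segments:
Total internal walls: 64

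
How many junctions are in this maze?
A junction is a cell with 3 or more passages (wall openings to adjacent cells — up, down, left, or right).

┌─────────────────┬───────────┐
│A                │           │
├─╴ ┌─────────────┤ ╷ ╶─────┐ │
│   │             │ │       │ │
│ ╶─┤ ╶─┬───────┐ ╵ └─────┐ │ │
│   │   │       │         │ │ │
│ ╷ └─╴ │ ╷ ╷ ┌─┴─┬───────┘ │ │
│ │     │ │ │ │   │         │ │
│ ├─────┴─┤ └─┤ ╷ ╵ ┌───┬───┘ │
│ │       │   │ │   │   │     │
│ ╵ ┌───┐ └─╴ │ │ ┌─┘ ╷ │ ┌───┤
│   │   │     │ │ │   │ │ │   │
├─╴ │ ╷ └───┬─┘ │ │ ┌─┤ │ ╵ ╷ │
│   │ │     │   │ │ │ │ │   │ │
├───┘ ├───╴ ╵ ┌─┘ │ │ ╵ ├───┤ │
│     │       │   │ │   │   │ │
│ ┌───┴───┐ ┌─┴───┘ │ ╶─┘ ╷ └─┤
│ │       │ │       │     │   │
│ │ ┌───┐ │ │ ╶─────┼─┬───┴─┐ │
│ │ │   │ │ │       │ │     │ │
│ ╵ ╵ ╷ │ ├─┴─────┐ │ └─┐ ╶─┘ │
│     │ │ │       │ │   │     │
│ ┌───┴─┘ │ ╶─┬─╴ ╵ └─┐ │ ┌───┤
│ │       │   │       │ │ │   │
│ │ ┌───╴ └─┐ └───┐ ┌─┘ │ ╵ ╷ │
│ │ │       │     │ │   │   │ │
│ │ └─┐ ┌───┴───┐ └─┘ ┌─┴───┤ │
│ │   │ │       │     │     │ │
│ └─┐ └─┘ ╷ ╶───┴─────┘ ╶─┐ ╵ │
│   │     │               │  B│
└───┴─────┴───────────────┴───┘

Checking each cell for number of passages:

Junctions found (3+ passages):
  (0, 1): 3 passages
  (0, 10): 3 passages
  (2, 0): 3 passages
  (2, 5): 3 passages
  (2, 6): 3 passages
  (2, 9): 3 passages
  (4, 8): 3 passages
  (5, 1): 3 passages
  (7, 5): 4 passages
  (7, 10): 3 passages
  (9, 12): 3 passages
  (10, 0): 3 passages
  (10, 1): 3 passages
  (10, 12): 3 passages
  (11, 4): 3 passages
  (11, 8): 3 passages
  (11, 9): 4 passages
  (12, 3): 3 passages
  (12, 4): 3 passages
  (13, 5): 3 passages
  (14, 11): 3 passages
Total junctions: 21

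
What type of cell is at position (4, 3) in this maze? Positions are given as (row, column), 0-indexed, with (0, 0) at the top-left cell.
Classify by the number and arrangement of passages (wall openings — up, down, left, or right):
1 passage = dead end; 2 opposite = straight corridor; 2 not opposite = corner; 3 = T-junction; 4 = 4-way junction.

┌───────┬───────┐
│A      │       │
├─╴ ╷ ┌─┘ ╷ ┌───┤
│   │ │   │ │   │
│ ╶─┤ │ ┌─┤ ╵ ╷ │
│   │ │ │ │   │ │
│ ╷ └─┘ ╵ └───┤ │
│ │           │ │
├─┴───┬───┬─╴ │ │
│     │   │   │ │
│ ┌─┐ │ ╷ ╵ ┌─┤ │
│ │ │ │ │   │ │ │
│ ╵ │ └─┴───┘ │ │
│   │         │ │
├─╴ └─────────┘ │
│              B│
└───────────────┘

Checking cell at (4, 3):
Number of passages: 2
Cell type: corner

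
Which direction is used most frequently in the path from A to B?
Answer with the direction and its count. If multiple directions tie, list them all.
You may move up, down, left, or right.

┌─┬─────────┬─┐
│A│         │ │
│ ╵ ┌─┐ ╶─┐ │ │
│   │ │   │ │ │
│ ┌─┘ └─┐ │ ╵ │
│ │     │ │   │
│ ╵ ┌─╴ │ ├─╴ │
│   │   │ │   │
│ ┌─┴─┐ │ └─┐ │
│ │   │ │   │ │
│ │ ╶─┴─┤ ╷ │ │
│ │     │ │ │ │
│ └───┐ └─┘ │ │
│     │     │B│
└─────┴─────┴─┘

Directions: down, right, up, right, right, right, right, down, down, right, down, down, down, down
Counts: {'down': 7, 'right': 6, 'up': 1}
Most common: down (7 times)

Solution:

┌─┬─────────┬─┐
│A│↱ → → → ↓│ │
│ ╵ ┌─┐ ╶─┐ │ │
│↳ ↑│ │   │↓│ │
│ ┌─┘ └─┐ │ ╵ │
│ │     │ │↳ ↓│
│ ╵ ┌─╴ │ ├─╴ │
│   │   │ │  ↓│
│ ┌─┴─┐ │ └─┐ │
│ │   │ │   │↓│
│ │ ╶─┴─┤ ╷ │ │
│ │     │ │ │↓│
│ └───┐ └─┘ │ │
│     │     │B│
└─────┴─────┴─┘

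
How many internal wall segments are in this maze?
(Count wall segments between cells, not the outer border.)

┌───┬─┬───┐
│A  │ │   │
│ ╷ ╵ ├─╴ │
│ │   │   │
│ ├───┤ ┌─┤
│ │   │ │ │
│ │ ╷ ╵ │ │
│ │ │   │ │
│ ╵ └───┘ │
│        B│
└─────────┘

Counting internal wall segments:
Total internal walls: 16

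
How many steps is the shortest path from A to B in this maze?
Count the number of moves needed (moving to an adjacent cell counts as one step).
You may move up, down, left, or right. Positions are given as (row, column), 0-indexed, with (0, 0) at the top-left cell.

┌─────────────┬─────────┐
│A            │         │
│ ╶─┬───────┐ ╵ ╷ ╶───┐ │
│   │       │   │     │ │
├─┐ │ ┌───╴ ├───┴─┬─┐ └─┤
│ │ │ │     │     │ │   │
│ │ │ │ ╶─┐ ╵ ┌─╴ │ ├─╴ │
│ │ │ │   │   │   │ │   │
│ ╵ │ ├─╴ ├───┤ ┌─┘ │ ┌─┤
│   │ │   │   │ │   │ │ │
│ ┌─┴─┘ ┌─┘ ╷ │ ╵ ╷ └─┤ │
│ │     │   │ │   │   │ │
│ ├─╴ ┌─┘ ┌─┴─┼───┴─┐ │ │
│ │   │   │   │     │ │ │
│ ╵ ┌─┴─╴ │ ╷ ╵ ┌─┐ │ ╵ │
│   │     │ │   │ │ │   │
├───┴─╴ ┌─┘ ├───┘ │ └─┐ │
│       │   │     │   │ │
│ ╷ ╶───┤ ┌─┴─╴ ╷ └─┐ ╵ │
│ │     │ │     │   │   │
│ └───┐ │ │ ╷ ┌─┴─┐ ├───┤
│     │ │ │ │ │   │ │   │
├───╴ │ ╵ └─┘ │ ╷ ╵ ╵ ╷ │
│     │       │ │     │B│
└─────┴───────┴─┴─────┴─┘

Using BFS to find shortest path:
Start: (0, 0), End: (11, 11)
Path found:
(0,0) → (1,0) → (1,1) → (2,1) → (3,1) → (4,1) → (4,0) → (5,0) → (6,0) → (7,0) → (7,1) → (6,1) → (6,2) → (5,2) → (5,3) → (4,3) → (4,4) → (3,4) → (3,3) → (2,3) → (2,4) → (2,5) → (3,5) → (3,6) → (2,6) → (2,7) → (2,8) → (3,8) → (3,7) → (4,7) → (5,7) → (5,8) → (4,8) → (4,9) → (5,9) → (5,10) → (6,10) → (7,10) → (7,11) → (8,11) → (9,11) → (9,10) → (8,10) → (8,9) → (7,9) → (6,9) → (6,8) → (6,7) → (7,7) → (7,6) → (6,6) → (6,5) → (7,5) → (8,5) → (8,4) → (9,4) → (10,4) → (11,4) → (11,5) → (11,6) → (10,6) → (9,6) → (9,7) → (8,7) → (8,8) → (9,8) → (9,9) → (10,9) → (11,9) → (11,10) → (10,10) → (10,11) → (11,11)
Number of steps: 72

Solution:

┌─────────────┬─────────┐
│A            │         │
│ ╶─┬───────┐ ╵ ╷ ╶───┐ │
│↳ ↓│       │   │     │ │
├─┐ │ ┌───╴ ├───┴─┬─┐ └─┤
│ │↓│ │↱ → ↓│↱ → ↓│ │   │
│ │ │ │ ╶─┐ ╵ ┌─╴ │ ├─╴ │
│ │↓│ │↑ ↰│↳ ↑│↓ ↲│ │   │
│ ╵ │ ├─╴ ├───┤ ┌─┘ │ ┌─┤
│↓ ↲│ │↱ ↑│   │↓│↱ ↓│ │ │
│ ┌─┴─┘ ┌─┘ ╷ │ ╵ ╷ └─┤ │
│↓│  ↱ ↑│   │ │↳ ↑│↳ ↓│ │
│ ├─╴ ┌─┘ ┌─┴─┼───┴─┐ │ │
│↓│↱ ↑│   │↓ ↰│↓ ← ↰│↓│ │
│ ╵ ┌─┴─╴ │ ╷ ╵ ┌─┐ │ ╵ │
│↳ ↑│     │↓│↑ ↲│ │↑│↳ ↓│
├───┴─╴ ┌─┘ ├───┘ │ └─┐ │
│       │↓ ↲│  ↱ ↓│↑ ↰│↓│
│ ╷ ╶───┤ ┌─┴─╴ ╷ └─┐ ╵ │
│ │     │↓│  ↱ ↑│↳ ↓│↑ ↲│
│ └───┐ │ │ ╷ ┌─┴─┐ ├───┤
│     │ │↓│ │↑│   │↓│↱ ↓│
├───╴ │ ╵ └─┘ │ ╷ ╵ ╵ ╷ │
│     │  ↳ → ↑│ │  ↳ ↑│B│
└─────┴───────┴─┴─────┴─┘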